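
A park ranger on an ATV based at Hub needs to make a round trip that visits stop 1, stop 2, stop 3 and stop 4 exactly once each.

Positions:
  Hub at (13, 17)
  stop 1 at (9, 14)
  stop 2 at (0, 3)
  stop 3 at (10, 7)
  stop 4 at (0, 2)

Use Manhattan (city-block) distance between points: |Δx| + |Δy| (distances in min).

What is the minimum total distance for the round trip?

56 min — the shortest possible round trip.

Hub→stop 1→stop 2→stop 3→stop 4→Hub: 7+20+14+15+28 = 84
Hub→stop 1→stop 2→stop 4→stop 3→Hub: 7+20+1+15+13 = 56
Hub→stop 1→stop 3→stop 2→stop 4→Hub: 7+8+14+1+28 = 58
Hub→stop 1→stop 3→stop 4→stop 2→Hub: 7+8+15+1+27 = 58
Hub→stop 1→stop 4→stop 2→stop 3→Hub: 7+21+1+14+13 = 56
Hub→stop 1→stop 4→stop 3→stop 2→Hub: 7+21+15+14+27 = 84
Hub→stop 2→stop 1→stop 3→stop 4→Hub: 27+20+8+15+28 = 98
Hub→stop 2→stop 1→stop 4→stop 3→Hub: 27+20+21+15+13 = 96
Hub→stop 2→stop 3→stop 1→stop 4→Hub: 27+14+8+21+28 = 98
Hub→stop 2→stop 4→stop 1→stop 3→Hub: 27+1+21+8+13 = 70
Hub→stop 3→stop 1→stop 2→stop 4→Hub: 13+8+20+1+28 = 70
Hub→stop 3→stop 2→stop 1→stop 4→Hub: 13+14+20+21+28 = 96
The minimum is 56.
One optimal route: Hub → stop 1 → stop 2 → stop 4 → stop 3 → Hub (or its reverse).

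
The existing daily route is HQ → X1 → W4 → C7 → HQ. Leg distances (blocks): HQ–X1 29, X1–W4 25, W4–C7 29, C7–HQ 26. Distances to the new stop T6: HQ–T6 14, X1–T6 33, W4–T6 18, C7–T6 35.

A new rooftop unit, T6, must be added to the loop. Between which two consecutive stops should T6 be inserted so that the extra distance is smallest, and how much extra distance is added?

Adding 18 blocks by placing T6 on the HQ–X1 leg.

Insertion cost between consecutive stops i–j is d(i,T6) + d(T6,j) − d(i,j):
  between HQ and X1: 14 + 33 − 29 = 18
  between X1 and W4: 33 + 18 − 25 = 26
  between W4 and C7: 18 + 35 − 29 = 24
  between C7 and HQ: 35 + 14 − 26 = 23
Cheapest insertion is between HQ and X1, adding 18.
New total = 109 + 18 = 127.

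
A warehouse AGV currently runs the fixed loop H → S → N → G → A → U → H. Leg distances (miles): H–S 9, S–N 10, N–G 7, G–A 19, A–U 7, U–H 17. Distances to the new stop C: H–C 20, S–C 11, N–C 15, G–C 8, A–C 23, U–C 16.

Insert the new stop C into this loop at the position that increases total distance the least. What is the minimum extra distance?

Minimum extra distance: 12 miles, inserting C between G and A.

Insertion cost between consecutive stops i–j is d(i,C) + d(C,j) − d(i,j):
  between H and S: 20 + 11 − 9 = 22
  between S and N: 11 + 15 − 10 = 16
  between N and G: 15 + 8 − 7 = 16
  between G and A: 8 + 23 − 19 = 12
  between A and U: 23 + 16 − 7 = 32
  between U and H: 16 + 20 − 17 = 19
Cheapest insertion is between G and A, adding 12.
New total = 69 + 12 = 81.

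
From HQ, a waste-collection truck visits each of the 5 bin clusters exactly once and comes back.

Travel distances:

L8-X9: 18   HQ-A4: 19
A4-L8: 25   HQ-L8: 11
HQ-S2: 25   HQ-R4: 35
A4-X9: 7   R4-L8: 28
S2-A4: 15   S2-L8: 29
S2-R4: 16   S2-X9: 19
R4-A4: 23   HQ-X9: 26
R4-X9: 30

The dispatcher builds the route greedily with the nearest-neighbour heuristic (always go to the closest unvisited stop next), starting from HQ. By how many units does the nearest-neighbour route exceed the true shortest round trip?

The nearest-neighbour route is 2 longer than optimal.

From HQ: L8=11, A4=19, S2=25, X9=26, R4=35 → choose L8 (11).
From L8: X9=18, A4=25, R4=28, S2=29 → choose X9 (18).
From X9: A4=7, S2=19, R4=30 → choose A4 (7).
From A4: S2=15, R4=23 → choose S2 (15).
From S2: R4=16 → choose R4 (16).
NN route HQ → L8 → X9 → A4 → S2 → R4 → HQ costs 102.
Optimal: HQ → S2 → R4 → A4 → X9 → L8 → HQ costs 100 (by enumerating all 60 distinct tours).
Excess = 102 − 100 = 2.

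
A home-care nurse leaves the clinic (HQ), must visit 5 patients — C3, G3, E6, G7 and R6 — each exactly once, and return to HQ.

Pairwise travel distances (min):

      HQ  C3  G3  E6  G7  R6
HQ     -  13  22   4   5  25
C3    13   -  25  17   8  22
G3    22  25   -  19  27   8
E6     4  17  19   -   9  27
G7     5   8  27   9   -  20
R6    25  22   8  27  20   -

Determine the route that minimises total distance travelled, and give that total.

HQ → C3 → G3 → E6 → G7 → R6 → HQ: 13+25+19+9+20+25 = 111
HQ → C3 → G3 → E6 → R6 → G7 → HQ: 13+25+19+27+20+5 = 109
HQ → C3 → G3 → G7 → E6 → R6 → HQ: 13+25+27+9+27+25 = 126
HQ → C3 → G3 → G7 → R6 → E6 → HQ: 13+25+27+20+27+4 = 116
HQ → C3 → G3 → R6 → E6 → G7 → HQ: 13+25+8+27+9+5 = 87
HQ → C3 → G3 → R6 → G7 → E6 → HQ: 13+25+8+20+9+4 = 79
HQ → C3 → E6 → G3 → G7 → R6 → HQ: 13+17+19+27+20+25 = 121
HQ → C3 → E6 → G3 → R6 → G7 → HQ: 13+17+19+8+20+5 = 82
HQ → C3 → E6 → G7 → G3 → R6 → HQ: 13+17+9+27+8+25 = 99
HQ → C3 → E6 → G7 → R6 → G3 → HQ: 13+17+9+20+8+22 = 89
HQ → C3 → E6 → R6 → G3 → G7 → HQ: 13+17+27+8+27+5 = 97
HQ → C3 → E6 → R6 → G7 → G3 → HQ: 13+17+27+20+27+22 = 126
HQ → C3 → G7 → G3 → E6 → R6 → HQ: 13+8+27+19+27+25 = 119
HQ → C3 → G7 → G3 → R6 → E6 → HQ: 13+8+27+8+27+4 = 87
… (46 more)
HQ → E6 → G3 → R6 → C3 → G7 → HQ: 4+19+8+22+8+5 = 66  ← best
The minimum is 66.
One optimal route: HQ → E6 → G3 → R6 → C3 → G7 → HQ (or its reverse).

Shortest round trip = 66 min.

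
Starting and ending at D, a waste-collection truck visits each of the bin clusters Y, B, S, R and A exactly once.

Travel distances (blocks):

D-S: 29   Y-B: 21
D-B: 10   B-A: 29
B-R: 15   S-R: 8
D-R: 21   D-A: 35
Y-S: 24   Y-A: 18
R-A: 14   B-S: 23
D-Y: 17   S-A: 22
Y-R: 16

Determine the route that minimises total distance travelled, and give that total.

There are 60 distinct closed tours to check (reversals are equivalent).
D→Y→B→S→R→A→D: 17+21+23+8+14+35 = 118
D→Y→B→S→A→R→D: 17+21+23+22+14+21 = 118
D→Y→B→R→S→A→D: 17+21+15+8+22+35 = 118
D→Y→B→R→A→S→D: 17+21+15+14+22+29 = 118
D→Y→B→A→S→R→D: 17+21+29+22+8+21 = 118
D→Y→B→A→R→S→D: 17+21+29+14+8+29 = 118
D→Y→S→B→R→A→D: 17+24+23+15+14+35 = 128
D→Y→S→B→A→R→D: 17+24+23+29+14+21 = 128
D→Y→S→R→B→A→D: 17+24+8+15+29+35 = 128
D→Y→S→R→A→B→D: 17+24+8+14+29+10 = 102
D→Y→S→A→B→R→D: 17+24+22+29+15+21 = 128
D→Y→S→A→R→B→D: 17+24+22+14+15+10 = 102
D→Y→R→B→S→A→D: 17+16+15+23+22+35 = 128
D→Y→R→B→A→S→D: 17+16+15+29+22+29 = 128
… (46 more)
D→Y→A→S→R→B→D: 17+18+22+8+15+10 = 90  ← best
The minimum is 90.
One optimal route: D → Y → A → S → R → B → D (or its reverse).

Minimum total distance: 90 blocks.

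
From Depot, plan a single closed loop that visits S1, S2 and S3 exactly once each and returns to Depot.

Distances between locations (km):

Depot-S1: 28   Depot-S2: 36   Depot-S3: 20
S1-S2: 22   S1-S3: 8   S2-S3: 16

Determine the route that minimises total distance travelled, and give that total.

Shortest round trip = 86 km.

Depot - S1 - S2 - S3 - Depot: 28+22+16+20 = 86
Depot - S1 - S3 - S2 - Depot: 28+8+16+36 = 88
Depot - S2 - S1 - S3 - Depot: 36+22+8+20 = 86
The minimum is 86.
One optimal route: Depot → S1 → S2 → S3 → Depot (or its reverse).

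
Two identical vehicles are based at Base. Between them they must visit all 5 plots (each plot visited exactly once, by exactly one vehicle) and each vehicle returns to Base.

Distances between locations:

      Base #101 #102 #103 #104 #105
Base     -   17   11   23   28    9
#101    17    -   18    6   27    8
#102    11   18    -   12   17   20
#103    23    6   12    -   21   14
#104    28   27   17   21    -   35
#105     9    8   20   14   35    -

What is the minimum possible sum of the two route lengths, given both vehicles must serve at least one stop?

Check every non-empty split of the stops between the two vehicles; for each half take its own optimal tour:
  {#101} + {#102, #103, #104, #105}: 34 + 72 = 106
  {#102} + {#101, #103, #104, #105}: 22 + 72 = 94
  {#101, #102} + {#103, #104, #105}: 46 + 72 = 118
  {#103} + {#101, #102, #104, #105}: 46 + 72 = 118
  {#101, #103} + {#102, #104, #105}: 46 + 72 = 118
  {#102, #103} + {#101, #104, #105}: 46 + 72 = 118
  … (15 splits in total)
  {#101, #102, #103, #104} + {#105}: 72 + 18 = 90  ← best
Best: vehicle 1 Base → #101 → #103 → #104 → #102 → Base = 72; vehicle 2 Base → #105 → Base = 18; combined 90.

90 — the smallest possible combined total.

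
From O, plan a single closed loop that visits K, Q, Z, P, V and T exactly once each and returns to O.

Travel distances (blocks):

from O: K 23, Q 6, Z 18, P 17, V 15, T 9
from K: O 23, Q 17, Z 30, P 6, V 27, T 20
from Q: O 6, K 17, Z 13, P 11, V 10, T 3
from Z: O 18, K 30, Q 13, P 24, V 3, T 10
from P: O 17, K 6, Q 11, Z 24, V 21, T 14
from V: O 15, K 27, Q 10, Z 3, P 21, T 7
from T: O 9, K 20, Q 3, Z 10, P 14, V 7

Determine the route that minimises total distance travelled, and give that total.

Shortest round trip = 71 blocks.

There are 360 distinct closed tours to check (reversals are equivalent).
O-K-Q-Z-P-V-T-O: 23+17+13+24+21+7+9 = 114
O-K-Q-Z-P-T-V-O: 23+17+13+24+14+7+15 = 113
O-K-Q-Z-V-P-T-O: 23+17+13+3+21+14+9 = 100
O-K-Q-Z-V-T-P-O: 23+17+13+3+7+14+17 = 94
O-K-Q-Z-T-P-V-O: 23+17+13+10+14+21+15 = 113
O-K-Q-Z-T-V-P-O: 23+17+13+10+7+21+17 = 108
O-K-Q-P-Z-V-T-O: 23+17+11+24+3+7+9 = 94
O-K-Q-P-Z-T-V-O: 23+17+11+24+10+7+15 = 107
… (352 more)
O-K-P-Q-T-Z-V-O: 23+6+11+3+10+3+15 = 71  ← best
The minimum is 71.
One optimal route: O → K → P → Q → T → Z → V → O (or its reverse).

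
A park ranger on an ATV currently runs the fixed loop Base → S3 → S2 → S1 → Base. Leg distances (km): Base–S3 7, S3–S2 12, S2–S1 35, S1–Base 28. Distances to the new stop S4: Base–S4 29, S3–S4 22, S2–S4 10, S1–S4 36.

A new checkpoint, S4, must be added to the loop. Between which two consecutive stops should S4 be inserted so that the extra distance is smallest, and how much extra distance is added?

Insertion cost between consecutive stops i–j is d(i,S4) + d(S4,j) − d(i,j):
  between Base and S3: 29 + 22 − 7 = 44
  between S3 and S2: 22 + 10 − 12 = 20
  between S2 and S1: 10 + 36 − 35 = 11
  between S1 and Base: 36 + 29 − 28 = 37
Cheapest insertion is between S2 and S1, adding 11.
New total = 82 + 11 = 93.

+11 km — insert S4 between S2 and S1.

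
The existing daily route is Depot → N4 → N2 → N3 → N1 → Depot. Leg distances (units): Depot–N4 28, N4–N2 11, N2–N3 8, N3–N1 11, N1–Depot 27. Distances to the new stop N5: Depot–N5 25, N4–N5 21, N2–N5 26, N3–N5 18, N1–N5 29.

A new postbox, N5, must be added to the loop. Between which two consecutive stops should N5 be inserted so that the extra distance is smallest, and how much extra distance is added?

Minimum extra distance: 18, inserting N5 between Depot and N4.

Insertion cost between consecutive stops i–j is d(i,N5) + d(N5,j) − d(i,j):
  between Depot and N4: 25 + 21 − 28 = 18
  between N4 and N2: 21 + 26 − 11 = 36
  between N2 and N3: 26 + 18 − 8 = 36
  between N3 and N1: 18 + 29 − 11 = 36
  between N1 and Depot: 29 + 25 − 27 = 27
Cheapest insertion is between Depot and N4, adding 18.
New total = 85 + 18 = 103.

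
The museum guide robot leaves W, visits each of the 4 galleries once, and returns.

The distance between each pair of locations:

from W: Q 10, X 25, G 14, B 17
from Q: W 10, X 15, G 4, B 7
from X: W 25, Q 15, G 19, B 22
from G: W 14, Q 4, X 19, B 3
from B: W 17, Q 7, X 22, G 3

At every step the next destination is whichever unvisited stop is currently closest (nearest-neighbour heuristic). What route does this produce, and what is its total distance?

Nearest-neighbour total = 64; route W → Q → G → B → X → W.

W → [Q:10 / G:14 / B:17 / X:25] → Q (10)
Q → [G:4 / B:7 / X:15] → G (4)
G → [B:3 / X:19] → B (3)
B → [X:22] → X (22)
Return X→W: 25.
Total = 10 + 4 + 3 + 22 + 25 = 64.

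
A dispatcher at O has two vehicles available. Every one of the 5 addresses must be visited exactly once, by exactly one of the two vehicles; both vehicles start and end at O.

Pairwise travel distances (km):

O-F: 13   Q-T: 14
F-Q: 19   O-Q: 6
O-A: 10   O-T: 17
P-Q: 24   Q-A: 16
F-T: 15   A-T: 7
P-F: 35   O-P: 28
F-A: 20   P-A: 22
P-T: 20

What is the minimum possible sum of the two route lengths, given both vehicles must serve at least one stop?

Minimum combined distance: 92 km.

Try each way of splitting the stops between the two vehicles (each non-empty) and, for each split, find the best tour for each vehicle:
  {P} + {F, Q, A, T}: 56 + 57 = 113
  {F} + {P, Q, A, T}: 26 + 67 = 93
  {P, F} + {Q, A, T}: 76 + 37 = 113
  {Q} + {P, F, A, T}: 12 + 80 = 92
  {P, Q} + {F, A, T}: 58 + 45 = 103
  {F, Q} + {P, A, T}: 38 + 65 = 103
  … (15 splits in total)
Best: vehicle 1 O → Q → O = 12; vehicle 2 O → F → T → P → A → O = 80; combined 92.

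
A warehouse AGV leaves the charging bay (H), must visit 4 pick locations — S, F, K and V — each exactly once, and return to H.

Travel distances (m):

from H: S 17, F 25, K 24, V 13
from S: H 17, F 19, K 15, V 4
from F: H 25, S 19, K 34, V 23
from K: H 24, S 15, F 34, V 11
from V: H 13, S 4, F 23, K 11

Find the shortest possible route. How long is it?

Minimum total distance: 83 m.

H→S→F→K→V→H: 17+19+34+11+13 = 94
H→S→F→V→K→H: 17+19+23+11+24 = 94
H→S→K→F→V→H: 17+15+34+23+13 = 102
H→S→K→V→F→H: 17+15+11+23+25 = 91
H→S→V→F→K→H: 17+4+23+34+24 = 102
H→S→V→K→F→H: 17+4+11+34+25 = 91
H→F→S→K→V→H: 25+19+15+11+13 = 83
H→F→S→V→K→H: 25+19+4+11+24 = 83
H→F→K→S→V→H: 25+34+15+4+13 = 91
H→F→V→S→K→H: 25+23+4+15+24 = 91
H→K→S→F→V→H: 24+15+19+23+13 = 94
H→K→F→S→V→H: 24+34+19+4+13 = 94
The minimum is 83.
One optimal route: H → F → S → K → V → H (or its reverse).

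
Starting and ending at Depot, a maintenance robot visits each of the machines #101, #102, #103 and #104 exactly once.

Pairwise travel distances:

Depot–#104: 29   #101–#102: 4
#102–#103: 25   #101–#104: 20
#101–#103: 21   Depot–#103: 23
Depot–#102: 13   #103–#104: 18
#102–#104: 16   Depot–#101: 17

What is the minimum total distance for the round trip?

Depot→#101→#102→#103→#104→Depot: 17+4+25+18+29 = 93
Depot→#101→#102→#104→#103→Depot: 17+4+16+18+23 = 78
Depot→#101→#103→#102→#104→Depot: 17+21+25+16+29 = 108
Depot→#101→#103→#104→#102→Depot: 17+21+18+16+13 = 85
Depot→#101→#104→#102→#103→Depot: 17+20+16+25+23 = 101
Depot→#101→#104→#103→#102→Depot: 17+20+18+25+13 = 93
Depot→#102→#101→#103→#104→Depot: 13+4+21+18+29 = 85
Depot→#102→#101→#104→#103→Depot: 13+4+20+18+23 = 78
Depot→#102→#103→#101→#104→Depot: 13+25+21+20+29 = 108
Depot→#102→#104→#101→#103→Depot: 13+16+20+21+23 = 93
Depot→#103→#101→#102→#104→Depot: 23+21+4+16+29 = 93
Depot→#103→#102→#101→#104→Depot: 23+25+4+20+29 = 101
The minimum is 78.
One optimal route: Depot → #101 → #102 → #104 → #103 → Depot (or its reverse).

78 — the shortest possible round trip.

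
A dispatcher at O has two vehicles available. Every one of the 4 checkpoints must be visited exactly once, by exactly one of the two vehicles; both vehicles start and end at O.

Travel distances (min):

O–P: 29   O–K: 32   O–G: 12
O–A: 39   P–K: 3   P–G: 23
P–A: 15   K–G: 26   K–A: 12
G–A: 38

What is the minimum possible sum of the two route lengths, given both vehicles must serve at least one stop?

107 min — the smallest possible combined total.

Try each way of splitting the stops between the two vehicles (each non-empty) and, for each split, find the best tour for each vehicle:
  {P} + {K, G, A}: 58 + 89 = 147
  {K} + {P, G, A}: 64 + 89 = 153
  {P, K} + {G, A}: 64 + 89 = 153
  {G} + {P, K, A}: 24 + 83 = 107
  {P, G} + {K, A}: 64 + 83 = 147
  {K, G} + {P, A}: 70 + 83 = 153
  … (7 splits in total)
Best: vehicle 1 O → G → O = 24; vehicle 2 O → P → K → A → O = 83; combined 107.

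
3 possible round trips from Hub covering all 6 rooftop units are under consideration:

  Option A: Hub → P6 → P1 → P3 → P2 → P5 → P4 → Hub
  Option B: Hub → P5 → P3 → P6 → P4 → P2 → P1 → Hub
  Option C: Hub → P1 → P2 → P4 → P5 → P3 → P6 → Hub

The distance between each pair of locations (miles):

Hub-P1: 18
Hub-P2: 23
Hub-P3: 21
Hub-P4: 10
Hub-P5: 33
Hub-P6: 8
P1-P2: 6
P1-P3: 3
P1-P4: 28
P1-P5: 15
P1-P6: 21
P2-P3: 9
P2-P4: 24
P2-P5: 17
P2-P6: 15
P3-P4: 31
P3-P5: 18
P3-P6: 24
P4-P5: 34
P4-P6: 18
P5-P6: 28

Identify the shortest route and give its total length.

Option A: 8 + 21 + 3 + 9 + 17 + 34 + 10 = 102
Option B: 33 + 18 + 24 + 18 + 24 + 6 + 18 = 141
Option C: 18 + 6 + 24 + 34 + 18 + 24 + 8 = 132

102 miles — Option A is the shortest.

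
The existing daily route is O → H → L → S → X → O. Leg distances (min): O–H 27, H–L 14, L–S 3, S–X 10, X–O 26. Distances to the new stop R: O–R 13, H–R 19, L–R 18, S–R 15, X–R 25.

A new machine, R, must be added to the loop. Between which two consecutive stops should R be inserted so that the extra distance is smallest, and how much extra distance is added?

Adding 5 min by placing R on the O–H leg.

Insertion cost between consecutive stops i–j is d(i,R) + d(R,j) − d(i,j):
  between O and H: 13 + 19 − 27 = 5
  between H and L: 19 + 18 − 14 = 23
  between L and S: 18 + 15 − 3 = 30
  between S and X: 15 + 25 − 10 = 30
  between X and O: 25 + 13 − 26 = 12
Cheapest insertion is between O and H, adding 5.
New total = 80 + 5 = 85.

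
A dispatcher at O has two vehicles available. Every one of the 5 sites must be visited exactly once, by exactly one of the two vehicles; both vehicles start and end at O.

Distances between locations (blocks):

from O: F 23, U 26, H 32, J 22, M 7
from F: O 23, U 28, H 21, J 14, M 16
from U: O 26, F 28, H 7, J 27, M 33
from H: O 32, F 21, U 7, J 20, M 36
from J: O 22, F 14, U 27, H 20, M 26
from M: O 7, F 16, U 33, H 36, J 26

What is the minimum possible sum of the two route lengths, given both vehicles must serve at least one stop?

Try each way of splitting the stops between the two vehicles (each non-empty) and, for each split, find the best tour for each vehicle:
  {F} + {U, H, J, M}: 46 + 86 = 132
  {U} + {F, H, J, M}: 52 + 86 = 138
  {F, U} + {H, J, M}: 77 + 85 = 162
  {H} + {F, U, J, M}: 64 + 90 = 154
  {F, H} + {U, J, M}: 76 + 86 = 162
  {U, H} + {F, J, M}: 65 + 59 = 124
  … (15 splits in total)
  {F, U, H, J} + {M}: 90 + 14 = 104  ← best
Best: vehicle 1 O → F → J → H → U → O = 90; vehicle 2 O → M → O = 14; combined 104.

Minimum combined distance: 104 blocks.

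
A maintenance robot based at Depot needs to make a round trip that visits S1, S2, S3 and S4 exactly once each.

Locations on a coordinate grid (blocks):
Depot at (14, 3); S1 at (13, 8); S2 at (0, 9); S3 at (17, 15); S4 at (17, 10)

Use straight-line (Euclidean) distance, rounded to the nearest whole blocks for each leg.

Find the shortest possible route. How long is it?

Depot-S1-S2-S3-S4-Depot: 5+13+18+5+8 = 49
Depot-S1-S2-S4-S3-Depot: 5+13+17+5+12 = 52
Depot-S1-S3-S2-S4-Depot: 5+8+18+17+8 = 56
Depot-S1-S3-S4-S2-Depot: 5+8+5+17+15 = 50
Depot-S1-S4-S2-S3-Depot: 5+4+17+18+12 = 56
Depot-S1-S4-S3-S2-Depot: 5+4+5+18+15 = 47
Depot-S2-S1-S3-S4-Depot: 15+13+8+5+8 = 49
Depot-S2-S1-S4-S3-Depot: 15+13+4+5+12 = 49
Depot-S2-S3-S1-S4-Depot: 15+18+8+4+8 = 53
Depot-S2-S4-S1-S3-Depot: 15+17+4+8+12 = 56
Depot-S3-S1-S2-S4-Depot: 12+8+13+17+8 = 58
Depot-S3-S2-S1-S4-Depot: 12+18+13+4+8 = 55
The minimum is 47.
One optimal route: Depot → S1 → S4 → S3 → S2 → Depot (or its reverse).

Minimum total distance: 47 blocks.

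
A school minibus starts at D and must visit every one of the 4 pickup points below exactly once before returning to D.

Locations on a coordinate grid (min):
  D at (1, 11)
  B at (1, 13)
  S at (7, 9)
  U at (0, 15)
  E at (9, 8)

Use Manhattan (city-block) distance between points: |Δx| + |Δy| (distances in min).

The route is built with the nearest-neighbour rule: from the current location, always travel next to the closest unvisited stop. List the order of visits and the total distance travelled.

Nearest-neighbour total = 32 min; route D → B → U → S → E → D.

D → [B:2 / U:5 / S:8 / E:11] → B (2)
B → [U:3 / S:10 / E:13] → U (3)
U → [S:13 / E:16] → S (13)
S → [E:3] → E (3)
Return E→D: 11.
Total = 2 + 3 + 13 + 3 + 11 = 32.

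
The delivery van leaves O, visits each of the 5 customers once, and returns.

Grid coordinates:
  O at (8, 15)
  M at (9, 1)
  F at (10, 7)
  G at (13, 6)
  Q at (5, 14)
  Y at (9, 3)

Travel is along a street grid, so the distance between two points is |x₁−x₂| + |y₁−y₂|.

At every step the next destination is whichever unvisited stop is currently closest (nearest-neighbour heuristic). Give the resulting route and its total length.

O → [Q:4 / F:10 / Y:13 / G:14 / M:15] → Q (4)
Q → [F:12 / Y:15 / G:16 / M:17] → F (12)
F → [G:4 / Y:5 / M:7] → G (4)
G → [Y:7 / M:9] → Y (7)
Y → [M:2] → M (2)
Return M→O: 15.
Total = 4 + 12 + 4 + 7 + 2 + 15 = 44.

Total distance 44 via the nearest-neighbour route O → Q → F → G → Y → M → O.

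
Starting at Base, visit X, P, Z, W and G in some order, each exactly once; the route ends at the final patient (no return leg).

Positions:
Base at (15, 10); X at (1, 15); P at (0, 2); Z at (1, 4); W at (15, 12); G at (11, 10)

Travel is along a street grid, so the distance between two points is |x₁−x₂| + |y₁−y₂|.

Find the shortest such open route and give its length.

Shortest open route: 37.

There are 5! = 120 possible orderings.
Base - X - P - Z - W - G: 19+14+3+22+6 = 64
Base - X - P - Z - G - W: 19+14+3+16+6 = 58
Base - X - P - W - Z - G: 19+14+25+22+16 = 96
Base - X - P - W - G - Z: 19+14+25+6+16 = 80
Base - X - P - G - Z - W: 19+14+19+16+22 = 90
Base - X - P - G - W - Z: 19+14+19+6+22 = 80
Base - X - Z - P - W - G: 19+11+3+25+6 = 64
Base - X - Z - P - G - W: 19+11+3+19+6 = 58
Base - X - Z - W - P - G: 19+11+22+25+19 = 96
Base - X - Z - W - G - P: 19+11+22+6+19 = 77
Base - X - Z - G - P - W: 19+11+16+19+25 = 90
Base - X - Z - G - W - P: 19+11+16+6+25 = 77
Base - X - W - P - Z - G: 19+17+25+3+16 = 80
Base - X - W - P - G - Z: 19+17+25+19+16 = 96
… (106 more)
Base - W - G - X - Z - P: 2+6+15+11+3 = 37  ← best
The minimum is 37.
One shortest path: Base → W → G → X → Z → P.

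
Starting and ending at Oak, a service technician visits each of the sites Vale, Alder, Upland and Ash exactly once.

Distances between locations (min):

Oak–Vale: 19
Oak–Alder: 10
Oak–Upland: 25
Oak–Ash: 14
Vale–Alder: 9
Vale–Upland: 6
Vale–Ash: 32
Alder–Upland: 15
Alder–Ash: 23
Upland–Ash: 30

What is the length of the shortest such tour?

Shortest round trip = 69 min.

Oak - Vale - Alder - Upland - Ash - Oak: 19+9+15+30+14 = 87
Oak - Vale - Alder - Ash - Upland - Oak: 19+9+23+30+25 = 106
Oak - Vale - Upland - Alder - Ash - Oak: 19+6+15+23+14 = 77
Oak - Vale - Upland - Ash - Alder - Oak: 19+6+30+23+10 = 88
Oak - Vale - Ash - Alder - Upland - Oak: 19+32+23+15+25 = 114
Oak - Vale - Ash - Upland - Alder - Oak: 19+32+30+15+10 = 106
Oak - Alder - Vale - Upland - Ash - Oak: 10+9+6+30+14 = 69
Oak - Alder - Vale - Ash - Upland - Oak: 10+9+32+30+25 = 106
Oak - Alder - Upland - Vale - Ash - Oak: 10+15+6+32+14 = 77
Oak - Alder - Ash - Vale - Upland - Oak: 10+23+32+6+25 = 96
Oak - Upland - Vale - Alder - Ash - Oak: 25+6+9+23+14 = 77
Oak - Upland - Alder - Vale - Ash - Oak: 25+15+9+32+14 = 95
The minimum is 69.
One optimal route: Oak → Alder → Vale → Upland → Ash → Oak (or its reverse).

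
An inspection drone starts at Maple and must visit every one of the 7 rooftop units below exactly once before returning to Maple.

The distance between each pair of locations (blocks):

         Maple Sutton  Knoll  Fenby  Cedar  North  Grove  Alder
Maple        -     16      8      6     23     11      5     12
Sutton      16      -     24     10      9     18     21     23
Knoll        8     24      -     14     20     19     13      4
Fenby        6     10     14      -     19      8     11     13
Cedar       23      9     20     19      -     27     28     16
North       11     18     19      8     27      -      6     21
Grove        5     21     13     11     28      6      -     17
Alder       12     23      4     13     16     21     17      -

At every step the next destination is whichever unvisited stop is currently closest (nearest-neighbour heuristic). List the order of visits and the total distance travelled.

At Maple the remaining stops are Grove 5, Fenby 6, Knoll 8, North 11, Alder 12, Sutton 16, Cedar 23; go to Grove.
At Grove the remaining stops are North 6, Fenby 11, Knoll 13, Alder 17, Sutton 21, Cedar 28; go to North.
At North the remaining stops are Fenby 8, Sutton 18, Knoll 19, Alder 21, Cedar 27; go to Fenby.
At Fenby the remaining stops are Sutton 10, Alder 13, Knoll 14, Cedar 19; go to Sutton.
At Sutton the remaining stops are Cedar 9, Alder 23, Knoll 24; go to Cedar.
At Cedar the remaining stops are Alder 16, Knoll 20; go to Alder.
At Alder the remaining stops are Knoll 4; go to Knoll.
Return Knoll→Maple: 8.
Total = 5 + 6 + 8 + 10 + 9 + 16 + 4 + 8 = 66.

Nearest-neighbour total = 66 blocks; route Maple → Grove → North → Fenby → Sutton → Cedar → Alder → Knoll → Maple.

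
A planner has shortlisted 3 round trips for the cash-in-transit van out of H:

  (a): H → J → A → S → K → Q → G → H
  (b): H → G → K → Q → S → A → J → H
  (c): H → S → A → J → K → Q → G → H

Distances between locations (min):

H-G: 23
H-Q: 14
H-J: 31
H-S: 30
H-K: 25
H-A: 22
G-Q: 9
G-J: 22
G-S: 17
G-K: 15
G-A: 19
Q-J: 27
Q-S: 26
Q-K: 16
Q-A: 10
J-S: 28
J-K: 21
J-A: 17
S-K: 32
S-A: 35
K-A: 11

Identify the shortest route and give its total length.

(a): 31 + 17 + 35 + 32 + 16 + 9 + 23 = 163
(b): 23 + 15 + 16 + 26 + 35 + 17 + 31 = 163
(c): 30 + 35 + 17 + 21 + 16 + 9 + 23 = 151

Shortest is (c), total 151 min.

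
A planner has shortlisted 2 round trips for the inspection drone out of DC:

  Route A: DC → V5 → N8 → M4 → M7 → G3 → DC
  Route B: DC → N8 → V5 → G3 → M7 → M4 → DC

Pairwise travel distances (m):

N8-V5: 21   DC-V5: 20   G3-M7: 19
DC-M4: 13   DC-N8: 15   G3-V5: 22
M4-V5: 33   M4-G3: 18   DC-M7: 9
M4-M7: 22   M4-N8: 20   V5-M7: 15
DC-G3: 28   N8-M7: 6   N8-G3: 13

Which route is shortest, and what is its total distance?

Shortest is Route B, total 112 m.

Route A: 20 + 21 + 20 + 22 + 19 + 28 = 130
Route B: 15 + 21 + 22 + 19 + 22 + 13 = 112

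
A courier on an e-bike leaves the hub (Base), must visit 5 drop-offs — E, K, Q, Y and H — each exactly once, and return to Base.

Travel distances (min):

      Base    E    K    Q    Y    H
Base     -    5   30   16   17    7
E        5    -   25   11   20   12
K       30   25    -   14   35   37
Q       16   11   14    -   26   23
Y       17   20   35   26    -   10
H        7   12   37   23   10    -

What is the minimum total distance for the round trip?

Base-E-K-Q-Y-H-Base: 5+25+14+26+10+7 = 87
Base-E-K-Q-H-Y-Base: 5+25+14+23+10+17 = 94
Base-E-K-Y-Q-H-Base: 5+25+35+26+23+7 = 121
Base-E-K-Y-H-Q-Base: 5+25+35+10+23+16 = 114
Base-E-K-H-Q-Y-Base: 5+25+37+23+26+17 = 133
Base-E-K-H-Y-Q-Base: 5+25+37+10+26+16 = 119
Base-E-Q-K-Y-H-Base: 5+11+14+35+10+7 = 82
Base-E-Q-K-H-Y-Base: 5+11+14+37+10+17 = 94
Base-E-Q-Y-K-H-Base: 5+11+26+35+37+7 = 121
Base-E-Q-Y-H-K-Base: 5+11+26+10+37+30 = 119
Base-E-Q-H-K-Y-Base: 5+11+23+37+35+17 = 128
Base-E-Q-H-Y-K-Base: 5+11+23+10+35+30 = 114
Base-E-Y-K-Q-H-Base: 5+20+35+14+23+7 = 104
Base-E-Y-K-H-Q-Base: 5+20+35+37+23+16 = 136
… (46 more)
The minimum is 82.
One optimal route: Base → E → Q → K → Y → H → Base (or its reverse).

82 min — the shortest possible round trip.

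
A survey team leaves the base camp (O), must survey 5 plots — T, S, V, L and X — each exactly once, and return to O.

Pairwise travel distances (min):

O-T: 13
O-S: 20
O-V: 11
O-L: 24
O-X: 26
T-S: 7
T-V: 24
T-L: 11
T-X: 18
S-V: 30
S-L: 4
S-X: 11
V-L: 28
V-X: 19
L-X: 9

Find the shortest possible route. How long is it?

Minimum total distance: 63 min.

There are 60 distinct closed tours to check (reversals are equivalent).
O→T→S→V→L→X→O: 13+7+30+28+9+26 = 113
O→T→S→V→X→L→O: 13+7+30+19+9+24 = 102
O→T→S→L→V→X→O: 13+7+4+28+19+26 = 97
O→T→S→L→X→V→O: 13+7+4+9+19+11 = 63
O→T→S→X→V→L→O: 13+7+11+19+28+24 = 102
O→T→S→X→L→V→O: 13+7+11+9+28+11 = 79
O→T→V→S→L→X→O: 13+24+30+4+9+26 = 106
O→T→V→S→X→L→O: 13+24+30+11+9+24 = 111
O→T→V→L→S→X→O: 13+24+28+4+11+26 = 106
O→T→V→L→X→S→O: 13+24+28+9+11+20 = 105
O→T→V→X→S→L→O: 13+24+19+11+4+24 = 95
O→T→V→X→L→S→O: 13+24+19+9+4+20 = 89
O→T→L→S→V→X→O: 13+11+4+30+19+26 = 103
O→T→L→S→X→V→O: 13+11+4+11+19+11 = 69
… (46 more)
The minimum is 63.
One optimal route: O → T → S → L → X → V → O (or its reverse).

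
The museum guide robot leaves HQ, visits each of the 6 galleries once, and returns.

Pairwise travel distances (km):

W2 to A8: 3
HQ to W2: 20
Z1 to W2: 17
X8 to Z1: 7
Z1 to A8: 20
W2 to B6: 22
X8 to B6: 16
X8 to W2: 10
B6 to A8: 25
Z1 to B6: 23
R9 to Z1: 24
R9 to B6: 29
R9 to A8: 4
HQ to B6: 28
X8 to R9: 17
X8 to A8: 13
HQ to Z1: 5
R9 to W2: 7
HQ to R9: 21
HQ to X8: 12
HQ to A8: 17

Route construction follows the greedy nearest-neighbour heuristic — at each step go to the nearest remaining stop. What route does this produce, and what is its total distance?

From HQ: distances to unvisited — Z1=5, X8=12, A8=17, W2=20, R9=21, B6=28. Nearest is Z1 (5).
From Z1: distances to unvisited — X8=7, W2=17, A8=20, B6=23, R9=24. Nearest is X8 (7).
From X8: distances to unvisited — W2=10, A8=13, B6=16, R9=17. Nearest is W2 (10).
From W2: distances to unvisited — A8=3, R9=7, B6=22. Nearest is A8 (3).
From A8: distances to unvisited — R9=4, B6=25. Nearest is R9 (4).
From R9: distances to unvisited — B6=29. Nearest is B6 (29).
Return B6→HQ: 28.
Total = 5 + 7 + 10 + 3 + 4 + 29 + 28 = 86.

Total distance 86 km via the nearest-neighbour route HQ → Z1 → X8 → W2 → A8 → R9 → B6 → HQ.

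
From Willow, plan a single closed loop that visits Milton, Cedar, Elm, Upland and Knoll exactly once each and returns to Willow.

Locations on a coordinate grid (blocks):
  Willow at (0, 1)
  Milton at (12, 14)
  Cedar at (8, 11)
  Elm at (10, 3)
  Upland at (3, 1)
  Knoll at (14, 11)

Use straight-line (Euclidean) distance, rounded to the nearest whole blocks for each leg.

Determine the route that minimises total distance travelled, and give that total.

There are 60 distinct closed tours to check (reversals are equivalent).
Willow→Milton→Cedar→Elm→Upland→Knoll→Willow: 18+5+8+7+15+17 = 70
Willow→Milton→Cedar→Elm→Knoll→Upland→Willow: 18+5+8+9+15+3 = 58
Willow→Milton→Cedar→Upland→Elm→Knoll→Willow: 18+5+11+7+9+17 = 67
Willow→Milton→Cedar→Upland→Knoll→Elm→Willow: 18+5+11+15+9+10 = 68
Willow→Milton→Cedar→Knoll→Elm→Upland→Willow: 18+5+6+9+7+3 = 48
Willow→Milton→Cedar→Knoll→Upland→Elm→Willow: 18+5+6+15+7+10 = 61
Willow→Milton→Elm→Cedar→Upland→Knoll→Willow: 18+11+8+11+15+17 = 80
Willow→Milton→Elm→Cedar→Knoll→Upland→Willow: 18+11+8+6+15+3 = 61
Willow→Milton→Elm→Upland→Cedar→Knoll→Willow: 18+11+7+11+6+17 = 70
Willow→Milton→Elm→Upland→Knoll→Cedar→Willow: 18+11+7+15+6+13 = 70
Willow→Milton→Elm→Knoll→Cedar→Upland→Willow: 18+11+9+6+11+3 = 58
Willow→Milton→Elm→Knoll→Upland→Cedar→Willow: 18+11+9+15+11+13 = 77
Willow→Milton→Upland→Cedar→Elm→Knoll→Willow: 18+16+11+8+9+17 = 79
Willow→Milton→Upland→Cedar→Knoll→Elm→Willow: 18+16+11+6+9+10 = 70
… (46 more)
Willow→Cedar→Milton→Knoll→Elm→Upland→Willow: 13+5+4+9+7+3 = 41  ← best
The minimum is 41.
One optimal route: Willow → Cedar → Milton → Knoll → Elm → Upland → Willow (or its reverse).

Shortest round trip = 41 blocks.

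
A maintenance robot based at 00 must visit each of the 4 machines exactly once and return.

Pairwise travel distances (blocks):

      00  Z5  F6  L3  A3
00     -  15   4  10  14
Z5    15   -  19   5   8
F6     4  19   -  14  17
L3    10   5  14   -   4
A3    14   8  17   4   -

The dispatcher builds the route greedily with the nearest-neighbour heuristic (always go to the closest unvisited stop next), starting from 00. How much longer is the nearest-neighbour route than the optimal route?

From 00: F6=4, L3=10, A3=14, Z5=15 → choose F6 (4).
From F6: L3=14, A3=17, Z5=19 → choose L3 (14).
From L3: A3=4, Z5=5 → choose A3 (4).
From A3: Z5=8 → choose Z5 (8).
NN route 00 → F6 → L3 → A3 → Z5 → 00 costs 45.
Optimal: 00 → F6 → A3 → Z5 → L3 → 00 costs 44 (by enumerating all 12 distinct tours).
Excess = 45 − 44 = 1.

The nearest-neighbour route is 1 blocks longer than optimal.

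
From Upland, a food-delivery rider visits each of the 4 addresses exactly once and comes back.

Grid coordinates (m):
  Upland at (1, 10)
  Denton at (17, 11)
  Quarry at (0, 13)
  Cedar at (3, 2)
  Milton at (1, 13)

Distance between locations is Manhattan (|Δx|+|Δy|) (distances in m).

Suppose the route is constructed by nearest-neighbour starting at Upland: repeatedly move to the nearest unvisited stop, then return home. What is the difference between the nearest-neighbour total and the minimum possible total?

From Upland: Milton=3, Quarry=4, Cedar=10, Denton=17 → choose Milton (3).
From Milton: Quarry=1, Cedar=13, Denton=18 → choose Quarry (1).
From Quarry: Cedar=14, Denton=19 → choose Cedar (14).
From Cedar: Denton=23 → choose Denton (23).
NN route Upland → Milton → Quarry → Cedar → Denton → Upland costs 58.
Optimal: Upland → Quarry → Milton → Denton → Cedar → Upland costs 56 (by enumerating all 12 distinct tours).
Excess = 58 − 56 = 2.

Excess over optimum: 2 m.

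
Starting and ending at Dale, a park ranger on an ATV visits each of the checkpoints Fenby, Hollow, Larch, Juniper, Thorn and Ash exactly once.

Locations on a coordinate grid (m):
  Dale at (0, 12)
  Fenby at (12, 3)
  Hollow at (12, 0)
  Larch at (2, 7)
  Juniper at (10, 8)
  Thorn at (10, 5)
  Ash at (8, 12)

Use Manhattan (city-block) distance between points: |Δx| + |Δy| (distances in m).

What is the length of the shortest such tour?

Shortest round trip = 48 m.

Dale→Fenby→Hollow→Larch→Juniper→Thorn→Ash→Dale: 21+3+17+9+3+9+8 = 70
Dale→Fenby→Hollow→Larch→Juniper→Ash→Thorn→Dale: 21+3+17+9+6+9+17 = 82
Dale→Fenby→Hollow→Larch→Thorn→Juniper→Ash→Dale: 21+3+17+10+3+6+8 = 68
Dale→Fenby→Hollow→Larch→Thorn→Ash→Juniper→Dale: 21+3+17+10+9+6+14 = 80
Dale→Fenby→Hollow→Larch→Ash→Juniper→Thorn→Dale: 21+3+17+11+6+3+17 = 78
Dale→Fenby→Hollow→Larch→Ash→Thorn→Juniper→Dale: 21+3+17+11+9+3+14 = 78
Dale→Fenby→Hollow→Juniper→Larch→Thorn→Ash→Dale: 21+3+10+9+10+9+8 = 70
Dale→Fenby→Hollow→Juniper→Larch→Ash→Thorn→Dale: 21+3+10+9+11+9+17 = 80
… (352 more)
Dale→Larch→Fenby→Hollow→Thorn→Juniper→Ash→Dale: 7+14+3+7+3+6+8 = 48  ← best
The minimum is 48.
One optimal route: Dale → Larch → Fenby → Hollow → Thorn → Juniper → Ash → Dale (or its reverse).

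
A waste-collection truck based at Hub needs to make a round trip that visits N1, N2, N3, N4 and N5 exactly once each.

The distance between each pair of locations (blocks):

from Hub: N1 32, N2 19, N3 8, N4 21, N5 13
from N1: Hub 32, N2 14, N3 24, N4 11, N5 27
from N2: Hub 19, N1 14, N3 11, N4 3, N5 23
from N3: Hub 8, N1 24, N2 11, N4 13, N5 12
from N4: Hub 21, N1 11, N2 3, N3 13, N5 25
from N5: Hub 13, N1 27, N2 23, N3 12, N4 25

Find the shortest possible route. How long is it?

Hub-N1-N2-N3-N4-N5-Hub: 32+14+11+13+25+13 = 108
Hub-N1-N2-N3-N5-N4-Hub: 32+14+11+12+25+21 = 115
Hub-N1-N2-N4-N3-N5-Hub: 32+14+3+13+12+13 = 87
Hub-N1-N2-N4-N5-N3-Hub: 32+14+3+25+12+8 = 94
Hub-N1-N2-N5-N3-N4-Hub: 32+14+23+12+13+21 = 115
Hub-N1-N2-N5-N4-N3-Hub: 32+14+23+25+13+8 = 115
Hub-N1-N3-N2-N4-N5-Hub: 32+24+11+3+25+13 = 108
Hub-N1-N3-N2-N5-N4-Hub: 32+24+11+23+25+21 = 136
Hub-N1-N3-N4-N2-N5-Hub: 32+24+13+3+23+13 = 108
Hub-N1-N3-N4-N5-N2-Hub: 32+24+13+25+23+19 = 136
Hub-N1-N3-N5-N2-N4-Hub: 32+24+12+23+3+21 = 115
Hub-N1-N3-N5-N4-N2-Hub: 32+24+12+25+3+19 = 115
Hub-N1-N4-N2-N3-N5-Hub: 32+11+3+11+12+13 = 82
Hub-N1-N4-N2-N5-N3-Hub: 32+11+3+23+12+8 = 89
… (46 more)
Hub-N3-N2-N4-N1-N5-Hub: 8+11+3+11+27+13 = 73  ← best
The minimum is 73.
One optimal route: Hub → N3 → N2 → N4 → N1 → N5 → Hub (or its reverse).

Minimum total distance: 73 blocks.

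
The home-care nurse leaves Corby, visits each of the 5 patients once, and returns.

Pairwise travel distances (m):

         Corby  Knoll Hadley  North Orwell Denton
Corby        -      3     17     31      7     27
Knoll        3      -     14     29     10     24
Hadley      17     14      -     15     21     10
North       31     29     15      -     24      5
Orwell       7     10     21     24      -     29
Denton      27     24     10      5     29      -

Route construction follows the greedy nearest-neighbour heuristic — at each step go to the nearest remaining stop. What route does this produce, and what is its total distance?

From Corby: distances to unvisited — Knoll=3, Orwell=7, Hadley=17, Denton=27, North=31. Nearest is Knoll (3).
From Knoll: distances to unvisited — Orwell=10, Hadley=14, Denton=24, North=29. Nearest is Orwell (10).
From Orwell: distances to unvisited — Hadley=21, North=24, Denton=29. Nearest is Hadley (21).
From Hadley: distances to unvisited — Denton=10, North=15. Nearest is Denton (10).
From Denton: distances to unvisited — North=5. Nearest is North (5).
Return North→Corby: 31.
Total = 3 + 10 + 21 + 10 + 5 + 31 = 80.

Total distance 80 m via the nearest-neighbour route Corby → Knoll → Orwell → Hadley → Denton → North → Corby.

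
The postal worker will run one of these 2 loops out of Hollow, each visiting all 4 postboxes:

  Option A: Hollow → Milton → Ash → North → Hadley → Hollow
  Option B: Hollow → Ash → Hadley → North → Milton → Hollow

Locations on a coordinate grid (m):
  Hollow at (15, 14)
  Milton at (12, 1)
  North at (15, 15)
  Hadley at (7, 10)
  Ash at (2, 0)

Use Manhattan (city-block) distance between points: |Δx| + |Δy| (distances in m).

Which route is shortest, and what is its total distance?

80 m — Option A is the shortest.

Option A: 16 + 11 + 28 + 13 + 12 = 80
Option B: 27 + 15 + 13 + 17 + 16 = 88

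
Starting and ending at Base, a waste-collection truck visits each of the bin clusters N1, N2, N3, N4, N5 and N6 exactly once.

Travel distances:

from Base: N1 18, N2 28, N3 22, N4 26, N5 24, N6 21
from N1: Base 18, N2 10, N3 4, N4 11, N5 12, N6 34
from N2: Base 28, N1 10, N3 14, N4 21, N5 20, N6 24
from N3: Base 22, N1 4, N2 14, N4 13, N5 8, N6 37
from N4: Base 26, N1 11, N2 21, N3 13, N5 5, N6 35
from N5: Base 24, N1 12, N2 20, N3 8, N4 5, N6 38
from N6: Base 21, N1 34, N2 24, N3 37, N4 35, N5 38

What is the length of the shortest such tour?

With 6 stops there are 6!/2 = 360 distinct round trips (a route and its reverse cost the same).
Base→N1→N2→N3→N4→N5→N6→Base: 18+10+14+13+5+38+21 = 119
Base→N1→N2→N3→N4→N6→N5→Base: 18+10+14+13+35+38+24 = 152
Base→N1→N2→N3→N5→N4→N6→Base: 18+10+14+8+5+35+21 = 111
Base→N1→N2→N3→N5→N6→N4→Base: 18+10+14+8+38+35+26 = 149
Base→N1→N2→N3→N6→N4→N5→Base: 18+10+14+37+35+5+24 = 143
Base→N1→N2→N3→N6→N5→N4→Base: 18+10+14+37+38+5+26 = 148
Base→N1→N2→N4→N3→N5→N6→Base: 18+10+21+13+8+38+21 = 129
Base→N1→N2→N4→N3→N6→N5→Base: 18+10+21+13+37+38+24 = 161
… (352 more)
Base→N4→N5→N3→N1→N2→N6→Base: 26+5+8+4+10+24+21 = 98  ← best
The minimum is 98.
One optimal route: Base → N4 → N5 → N3 → N1 → N2 → N6 → Base (or its reverse).

98 — the shortest possible round trip.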